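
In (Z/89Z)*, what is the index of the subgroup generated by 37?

11

ord(37) | φ(89) = 89 − 1 = 88 = 2^3 · 11.
Divisors of 88: 1, 2, 4, 8, 11, 22, 44, 88.
Compute 37^d (mod 89) for the divisors d until we hit 1:
37^1 ≡ 37 (mod 89)
37^2 ≡ 34 (mod 89)
37^4 ≡ 88 (mod 89)
37^8 ≡ 1 (mod 89) ✓
So ord_89(37) = 8, hence |⟨37⟩| = 8.
[(Z/89Z)^× : ⟨37⟩] = 88/8 = 11.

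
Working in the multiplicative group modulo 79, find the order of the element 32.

39

The order of 32 must divide φ(79) = 79 − 1 = 78 = 2 · 3 · 13.
Divisors of 78: 1, 2, 3, 6, 13, 26, 39, 78.
Check 32^d mod 79 for each divisor in increasing order:
32^1 ≡ 32 (mod 79)
32^2 ≡ 76 (mod 79)
32^3 ≡ 62 (mod 79)
32^6 ≡ 52 (mod 79)
32^13 ≡ 23 (mod 79)
32^26 ≡ 55 (mod 79)
32^39 ≡ 1 (mod 79) ✓
So ord_79(32) = 39.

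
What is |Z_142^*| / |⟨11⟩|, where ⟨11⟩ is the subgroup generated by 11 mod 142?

1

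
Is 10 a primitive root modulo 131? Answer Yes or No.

Yes

φ(131) = 131 − 1 = 130 = 2 · 5 · 13.
It suffices to check that the order of 10 is not a proper divisor of 130: compute 10^(130/q) for q ∈ {2, 5, 13}.
10^65 ≡ 130 (mod 131)  [q = 2: ≢ 1 ✓]
10^26 ≡ 58 (mod 131)  [q = 5: ≢ 1 ✓]
10^10 ≡ 113 (mod 131)  [q = 13: ≢ 1 ✓]
All checks pass, so 10 has order 130 and is a primitive root modulo 131.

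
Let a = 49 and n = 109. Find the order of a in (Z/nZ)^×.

27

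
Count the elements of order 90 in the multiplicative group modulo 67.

0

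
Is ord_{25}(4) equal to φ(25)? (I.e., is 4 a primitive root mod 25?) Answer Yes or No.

φ(25) = φ(5^2) = 5·(5−1) = 20 = 2^2 · 5.
4 is a primitive root mod 25 iff 4^(φ(25)/q) ≢ 1 for every prime q | φ(25), i.e. q ∈ {2, 5}.
4^10 ≡ 1 (mod 25)  [q = 2: ≡ 1 ✗]
4^4 ≡ 6 (mod 25)  [q = 5: ≢ 1 ✓]
Since 4^10 ≡ 1, the order of 4 divides 10 < 20, so 4 is not a primitive root.

No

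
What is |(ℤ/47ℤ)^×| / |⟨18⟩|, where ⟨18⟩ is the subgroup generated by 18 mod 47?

2

By Lagrange's theorem, ord_47(18) divides φ(47) = 47 − 1 = 46 = 2 · 23.
Divisors of 46: 1, 2, 23, 46.
Check 18^d mod 47 for each divisor in increasing order:
18^1 ≡ 18 (mod 47)
18^2 ≡ 42 (mod 47)
18^23 ≡ 1 (mod 47) ✓
The order of 18 is 23, so the subgroup it generates has 23 elements.
Index = |(Z/47Z)^×| / |⟨18⟩| = 46 / 23 = 2.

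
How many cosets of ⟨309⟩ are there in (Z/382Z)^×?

2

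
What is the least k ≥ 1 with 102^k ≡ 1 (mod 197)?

196

Since 102 ∈ (Z/197Z)^×, its order divides φ(197) = 197 − 1 = 196 = 2^2 · 7^2.
Divisors of 196: 1, 2, 4, 7, 14, 28, 49, 98, 196.
Evaluate successive powers at the divisors of 196:
102^1 ≡ 102
102^2 ≡ 160
102^4 ≡ 187
102^7 ≡ 113
102^14 ≡ 161
102^28 ≡ 114
102^49 ≡ 183
102^98 ≡ 196
102^196 ≡ 1
So ord_197(102) = 196.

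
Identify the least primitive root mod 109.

6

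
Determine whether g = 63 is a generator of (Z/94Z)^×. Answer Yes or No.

No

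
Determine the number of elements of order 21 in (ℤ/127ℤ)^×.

φ(127) = 127 − 1 = 126 = 2 · 3^2 · 7.
In a cyclic group of order 126, there are φ(d) elements of order d for each divisor d of 126, and zero for non-divisors.
21 = 3 · 7 divides 126, and φ(21) = 12.

12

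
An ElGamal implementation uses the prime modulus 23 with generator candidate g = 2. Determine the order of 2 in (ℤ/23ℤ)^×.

11

The order of 2 must divide φ(23) = 23 − 1 = 22 = 2 · 11.
Divisors of 22: 1, 2, 11, 22.
Compute 2^d (mod 23) for the divisors d until we hit 1:
2^1 ≡ 2
2^2 ≡ 4
2^11 ≡ 1
Therefore the multiplicative order of 2 modulo 23 is 11.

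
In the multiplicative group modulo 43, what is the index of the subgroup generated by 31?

2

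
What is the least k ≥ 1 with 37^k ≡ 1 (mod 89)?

8

By Lagrange's theorem, ord_89(37) divides φ(89) = 89 − 1 = 88 = 2^3 · 11.
Divisors of 88: 1, 2, 4, 8, 11, 22, 44, 88.
Compute 37^d (mod 89) for the divisors d until we hit 1:
37^1 ≡ 37 (mod 89)
37^2 ≡ 34 (mod 89)
37^4 ≡ 88 (mod 89)
37^8 ≡ 1 (mod 89) ✓
So ord_89(37) = 8.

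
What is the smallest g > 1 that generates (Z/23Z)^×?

5

φ(23) = 23 − 1 = 22 = 2 · 11.
g is a primitive root iff g^(22/q) ≢ 1 (mod 23) for each prime q ∈ {2, 11}.
g = 2: 2^11 ≡ 1 — hits 1, so not a primitive root.
g = 3: 3^11 ≡ 1 — hits 1, so not a primitive root.
g = 4: 4^11 ≡ 1 — hits 1, so not a primitive root.
g = 5: 5^11 ≡ 22; 5^2 ≡ 2 — none is 1, so 5 is a primitive root.
So 5 is the smallest generator of (Z/23Z)^×.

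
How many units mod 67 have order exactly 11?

10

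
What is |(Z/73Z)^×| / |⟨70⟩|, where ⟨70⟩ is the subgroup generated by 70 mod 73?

6

The order of 70 must divide φ(73) = 73 − 1 = 72 = 2^3 · 3^2.
Divisors of 72: 1, 2, 3, 4, 6, 8, 9, 12, 18, 24, 36, 72.
Evaluate successive powers at the divisors of 72:
70^1 ≡ 70 (mod 73)
70^2 ≡ 9 (mod 73)
70^3 ≡ 46 (mod 73)
70^4 ≡ 8 (mod 73)
70^6 ≡ 72 (mod 73)
70^8 ≡ 64 (mod 73)
70^9 ≡ 27 (mod 73)
70^12 ≡ 1 (mod 73) ✓
So ord_73(70) = 12, hence |⟨70⟩| = 12.
Index = |(Z/73Z)^×| / |⟨70⟩| = 72 / 12 = 6.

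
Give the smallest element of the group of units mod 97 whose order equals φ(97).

5

φ(97) = 97 − 1 = 96 = 2^5 · 3.
Test candidates g = 2, 3, … against the prime factors q ∈ {2, 3} of φ(97): g is a generator iff g^(96/q) ≢ 1 for every such q.
g = 2: 2^48 ≡ 1 — hits 1, so not a primitive root.
g = 3: 3^48 ≡ 1 — hits 1, so not a primitive root.
g = 4: 4^48 ≡ 1 — hits 1, so not a primitive root.
g = 5: 5^48 ≡ 96; 5^32 ≡ 35 — none is 1, so 5 is a primitive root.
So 5 is the smallest generator of (Z/97Z)^×.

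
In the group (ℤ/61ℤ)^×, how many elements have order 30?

8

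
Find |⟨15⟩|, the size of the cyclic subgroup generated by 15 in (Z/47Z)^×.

By Lagrange's theorem, ord_47(15) divides φ(47) = 47 − 1 = 46 = 2 · 23.
Divisors of 46: 1, 2, 23, 46.
Check 15^d mod 47 for each divisor in increasing order:
15^1 ≡ 15 (mod 47)
15^2 ≡ 37 (mod 47)
15^23 ≡ 46 (mod 47)
15^46 ≡ 1 (mod 47) ✓
The smallest such exponent is 46, so the order of 15 is 46.

46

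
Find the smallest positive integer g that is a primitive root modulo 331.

3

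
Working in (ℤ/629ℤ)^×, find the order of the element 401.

16

By Lagrange's theorem, ord_629(401) divides φ(629) = φ(17·37) = (17−1)·(37−1) = 16·36 = 576 = 2^6 · 3^2.
Divisors of 576: 1, 2, 3, 4, 6, 8, 9, 12, 16, 18, 24, 32, 36, 48, 64, 72, 96, 144, 192, 288, 576.
Check 401^d mod 629 for each divisor in increasing order:
401^1 ≡ 401 (mod 629)
401^2 ≡ 406 (mod 629)
401^3 ≡ 524 (mod 629)
401^4 ≡ 38 (mod 629)
401^6 ≡ 332 (mod 629)
401^8 ≡ 186 (mod 629)
401^9 ≡ 364 (mod 629)
401^12 ≡ 149 (mod 629)
401^16 ≡ 1 (mod 629) ✓
The smallest such exponent is 16, so the order of 401 is 16.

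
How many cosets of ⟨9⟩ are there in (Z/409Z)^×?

Since 9 ∈ (Z/409Z)^×, its order divides φ(409) = 409 − 1 = 408 = 2^3 · 3 · 17.
Divisors of 408: 1, 2, 3, 4, 6, 8, 12, 17, 24, 34, 51, 68, 102, 136, 204, 408.
Check 9^d mod 409 for each divisor in increasing order:
9^1 ≡ 9 (mod 409)
9^2 ≡ 81 (mod 409)
9^3 ≡ 320 (mod 409)
9^4 ≡ 17 (mod 409)
9^6 ≡ 150 (mod 409)
9^8 ≡ 289 (mod 409)
9^12 ≡ 5 (mod 409)
9^17 ≡ 356 (mod 409)
9^24 ≡ 25 (mod 409)
9^34 ≡ 355 (mod 409)
9^51 ≡ 408 (mod 409)
9^68 ≡ 53 (mod 409)
9^102 ≡ 1 (mod 409) ✓
The order of 9 is 102, so the subgroup it generates has 102 elements.
[(Z/409Z)^× : ⟨9⟩] = 408/102 = 4.

4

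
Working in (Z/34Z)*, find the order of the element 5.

16

By Lagrange's theorem, ord_34(5) divides φ(34) = φ(2)·φ(17) = 1·16 = 16 = 2^4.
Divisors of 16: 1, 2, 4, 8, 16.
Check 5^d mod 34 for each divisor in increasing order:
5^1 ≡ 5 (mod 34)
5^2 ≡ 25 (mod 34)
5^4 ≡ 13 (mod 34)
5^8 ≡ 33 (mod 34)
5^16 ≡ 1 (mod 34) ✓
The smallest such exponent is 16, so the order of 5 is 16.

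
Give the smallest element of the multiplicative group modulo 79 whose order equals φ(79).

3

φ(79) = 79 − 1 = 78 = 2 · 3 · 13.
Test candidates g = 2, 3, … against the prime factors q ∈ {2, 3, 13} of φ(79): g is a generator iff g^(78/q) ≢ 1 for every such q.
g = 2: 2^39 ≡ 1 — hits 1, so not a primitive root.
g = 3: 3^39 ≡ 78; 3^26 ≡ 23; 3^6 ≡ 18 — none is 1, so 3 is a primitive root.
So 3 is the smallest generator of (Z/79Z)^×.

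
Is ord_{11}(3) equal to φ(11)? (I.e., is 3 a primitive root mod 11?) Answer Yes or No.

No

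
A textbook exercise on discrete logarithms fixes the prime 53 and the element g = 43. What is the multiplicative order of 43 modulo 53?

26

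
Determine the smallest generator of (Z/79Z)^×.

3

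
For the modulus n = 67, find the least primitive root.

2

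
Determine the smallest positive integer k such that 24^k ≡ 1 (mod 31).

ord(24) | φ(31) = 31 − 1 = 30 = 2 · 3 · 5.
Divisors of 30: 1, 2, 3, 5, 6, 10, 15, 30.
Compute 24^d (mod 31) for the divisors d until we hit 1:
24^1 ≡ 24
24^2 ≡ 18
24^3 ≡ 29
24^5 ≡ 26
24^6 ≡ 4
24^10 ≡ 25
24^15 ≡ 30
24^30 ≡ 1
The smallest such exponent is 30, so the order of 24 is 30.

30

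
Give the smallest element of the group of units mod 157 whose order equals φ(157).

5

φ(157) = 157 − 1 = 156 = 2^2 · 3 · 13.
g is a primitive root iff g^(156/q) ≢ 1 (mod 157) for each prime q ∈ {2, 3, 13}.
g = 2: 2^78 ≡ 156; 2^52 ≡ 1 — hits 1, so not a primitive root.
g = 3: 3^78 ≡ 1 — hits 1, so not a primitive root.
g = 4: 4^78 ≡ 1 — hits 1, so not a primitive root.
g = 5: 5^78 ≡ 156; 5^52 ≡ 12; 5^12 ≡ 130 — none is 1, so 5 is a primitive root.
Hence the least primitive root of 157 is 5.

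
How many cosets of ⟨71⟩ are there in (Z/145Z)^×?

By Lagrange's theorem, ord_145(71) divides φ(145) = φ(5·29) = (5−1)·(29−1) = 4·28 = 112 = 2^4 · 7.
Divisors of 112: 1, 2, 4, 7, 8, 14, 16, 28, 56, 112.
Compute 71^d (mod 145) for the divisors d until we hit 1:
71^1 ≡ 71
71^2 ≡ 111
71^4 ≡ 141
71^7 ≡ 86
71^8 ≡ 16
71^14 ≡ 1
So ord_145(71) = 14, hence |⟨71⟩| = 14.
Index = |(Z/145Z)^×| / |⟨71⟩| = 112 / 14 = 8.

8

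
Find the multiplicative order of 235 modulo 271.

270

Since 235 ∈ (Z/271Z)^×, its order divides φ(271) = 271 − 1 = 270 = 2 · 3^3 · 5.
Divisors of 270: 1, 2, 3, 5, 6, 9, 10, 15, 18, 27, 30, 45, 54, 90, 135, 270.
Check 235^d mod 271 for each divisor in increasing order:
235^1 ≡ 235
235^2 ≡ 212
235^3 ≡ 227
235^5 ≡ 157
235^6 ≡ 39
235^9 ≡ 181
235^10 ≡ 259
235^15 ≡ 13
235^18 ≡ 241
235^27 ≡ 261
235^30 ≡ 169
235^45 ≡ 29
235^54 ≡ 100
235^90 ≡ 28
235^135 ≡ 270
235^270 ≡ 1
Hence ord(235) = 270.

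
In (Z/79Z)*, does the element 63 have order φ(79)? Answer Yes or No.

φ(79) = 79 − 1 = 78 = 2 · 3 · 13.
An element g generates (Z/79Z)^× iff g^(78/q) ≢ 1 (mod 79) for each prime q ∈ {2, 3, 13}.
63^39 ≡ 78 (mod 79)  [q = 2: ≢ 1 ✓]
63^26 ≡ 23 (mod 79)  [q = 3: ≢ 1 ✓]
63^6 ≡ 65 (mod 79)  [q = 13: ≢ 1 ✓]
None equal 1, so ord_79(63) = 78: 63 is a primitive root.

Yes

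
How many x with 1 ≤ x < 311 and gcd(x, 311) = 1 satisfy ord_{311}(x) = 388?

0

φ(311) = 311 − 1 = 310 = 2 · 5 · 31.
(Z/311Z)^× is cyclic (|G| = 310); a cyclic group of order m has exactly φ(d) elements of each order d | m, and none otherwise.
Here 310 is not a multiple of 388, so there are no elements of order 388.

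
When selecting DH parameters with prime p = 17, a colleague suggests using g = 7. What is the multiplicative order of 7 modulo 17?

The order of 7 must divide φ(17) = 17 − 1 = 16 = 2^4.
Divisors of 16: 1, 2, 4, 8, 16.
Test each divisor d:
7^1 ≡ 7 (mod 17)
7^2 ≡ 15 (mod 17)
7^4 ≡ 4 (mod 17)
7^8 ≡ 16 (mod 17)
7^16 ≡ 1 (mod 17) ✓
So ord_17(7) = 16.

16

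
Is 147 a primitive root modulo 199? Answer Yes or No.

No

φ(199) = 199 − 1 = 198 = 2 · 3^2 · 11.
147 is a primitive root mod 199 iff 147^(φ(199)/q) ≢ 1 for every prime q | φ(199), i.e. q ∈ {2, 3, 11}.
147^99 ≡ 198 (mod 199)  [q = 2: ≢ 1 ✓]
147^66 ≡ 1 (mod 199)  [q = 3: ≡ 1 ✗]
147^18 ≡ 121 (mod 199)  [q = 11: ≢ 1 ✓]
147^66 ≡ 1 shows ord(147) | 66, strictly less than φ(199); not a primitive root.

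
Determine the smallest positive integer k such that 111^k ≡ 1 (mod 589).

45

The order of 111 must divide φ(589) = φ(19·31) = (19−1)·(31−1) = 18·30 = 540 = 2^2 · 3^3 · 5.
Divisors of 540: 1, 2, 3, 4, 5, 6, 9, 10, 12, 15, 18, 20, 27, 30, 36, 45, 54, 60, 90, 108, 135, 180, 270, 540.
Check 111^d mod 589 for each divisor in increasing order:
111^1 ≡ 111 (mod 589)
111^2 ≡ 541 (mod 589)
111^3 ≡ 562 (mod 589)
111^4 ≡ 537 (mod 589)
111^5 ≡ 118 (mod 589)
111^6 ≡ 140 (mod 589)
111^9 ≡ 343 (mod 589)
111^10 ≡ 377 (mod 589)
111^12 ≡ 163 (mod 589)
111^15 ≡ 311 (mod 589)
111^18 ≡ 438 (mod 589)
111^20 ≡ 180 (mod 589)
111^27 ≡ 39 (mod 589)
111^30 ≡ 125 (mod 589)
111^36 ≡ 419 (mod 589)
111^45 ≡ 1 (mod 589) ✓
The smallest such exponent is 45, so the order of 111 is 45.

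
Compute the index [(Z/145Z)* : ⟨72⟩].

By Lagrange's theorem, ord_145(72) divides φ(145) = φ(5·29) = (5−1)·(29−1) = 4·28 = 112 = 2^4 · 7.
Divisors of 112: 1, 2, 4, 7, 8, 14, 16, 28, 56, 112.
Evaluate successive powers at the divisors of 112:
72^1 ≡ 72 (mod 145)
72^2 ≡ 109 (mod 145)
72^4 ≡ 136 (mod 145)
72^7 ≡ 128 (mod 145)
72^8 ≡ 81 (mod 145)
72^14 ≡ 144 (mod 145)
72^16 ≡ 36 (mod 145)
72^28 ≡ 1 (mod 145) ✓
So ord_145(72) = 28, hence |⟨72⟩| = 28.
[(Z/145Z)^× : ⟨72⟩] = 112/28 = 4.

4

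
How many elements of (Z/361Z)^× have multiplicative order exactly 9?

φ(361) = φ(19^2) = 19·(19−1) = 342 = 2 · 3^2 · 19.
In a cyclic group of order 342, there are φ(d) elements of order d for each divisor d of 342, and zero for non-divisors.
9 = 3^2 divides 342, and φ(9) = 6.

6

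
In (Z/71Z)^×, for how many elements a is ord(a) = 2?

φ(71) = 71 − 1 = 70 = 2 · 5 · 7.
(Z/71Z)^× is cyclic (|G| = 70); a cyclic group of order m has exactly φ(d) elements of each order d | m, and none otherwise.
2 | 70, and φ(2) = 2 − 1 = 1.

1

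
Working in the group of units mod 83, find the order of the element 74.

82

ord(74) | φ(83) = 83 − 1 = 82 = 2 · 41.
Divisors of 82: 1, 2, 41, 82.
Check 74^d mod 83 for each divisor in increasing order:
74^1 ≡ 74
74^2 ≡ 81
74^41 ≡ 82
74^82 ≡ 1
Hence ord(74) = 82.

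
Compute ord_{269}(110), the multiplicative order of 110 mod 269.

268

ord(110) | φ(269) = 269 − 1 = 268 = 2^2 · 67.
Divisors of 268: 1, 2, 4, 67, 134, 268.
Evaluate successive powers at the divisors of 268:
110^1 ≡ 110 (mod 269)
110^2 ≡ 264 (mod 269)
110^4 ≡ 25 (mod 269)
110^67 ≡ 82 (mod 269)
110^134 ≡ 268 (mod 269)
110^268 ≡ 1 (mod 269) ✓
Therefore the multiplicative order of 110 modulo 269 is 268.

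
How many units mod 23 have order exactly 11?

φ(23) = 23 − 1 = 22 = 2 · 11.
In a cyclic group of order 22, there are φ(d) elements of order d for each divisor d of 22, and zero for non-divisors.
11 | 22, and φ(11) = 11 − 1 = 10.

10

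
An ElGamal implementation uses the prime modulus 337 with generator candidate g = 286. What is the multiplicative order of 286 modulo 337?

Since 286 ∈ (Z/337Z)^×, its order divides φ(337) = 337 − 1 = 336 = 2^4 · 3 · 7.
Divisors of 336: 1, 2, 3, 4, 6, 7, 8, 12, 14, 16, 21, 24, 28, 42, 48, 56, 84, 112, 168, 336.
Compute 286^d (mod 337) for the divisors d until we hit 1:
286^1 ≡ 286 (mod 337)
286^2 ≡ 242 (mod 337)
286^3 ≡ 127 (mod 337)
286^4 ≡ 263 (mod 337)
286^6 ≡ 290 (mod 337)
286^7 ≡ 38 (mod 337)
286^8 ≡ 84 (mod 337)
286^12 ≡ 187 (mod 337)
286^14 ≡ 96 (mod 337)
286^16 ≡ 316 (mod 337)
286^21 ≡ 278 (mod 337)
286^24 ≡ 258 (mod 337)
286^28 ≡ 117 (mod 337)
286^42 ≡ 111 (mod 337)
286^48 ≡ 175 (mod 337)
286^56 ≡ 209 (mod 337)
286^84 ≡ 189 (mod 337)
286^112 ≡ 208 (mod 337)
286^168 ≡ 336 (mod 337)
286^336 ≡ 1 (mod 337) ✓
Hence ord(286) = 336.

336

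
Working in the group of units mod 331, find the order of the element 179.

165

The order of 179 must divide φ(331) = 331 − 1 = 330 = 2 · 3 · 5 · 11.
Divisors of 330: 1, 2, 3, 5, 6, 10, 11, 15, 22, 30, 33, 55, 66, 110, 165, 330.
Evaluate successive powers at the divisors of 330:
179^1 ≡ 179 (mod 331)
179^2 ≡ 265 (mod 331)
179^3 ≡ 102 (mod 331)
179^5 ≡ 219 (mod 331)
179^6 ≡ 143 (mod 331)
179^10 ≡ 297 (mod 331)
179^11 ≡ 203 (mod 331)
179^15 ≡ 167 (mod 331)
179^22 ≡ 165 (mod 331)
179^30 ≡ 85 (mod 331)
179^33 ≡ 64 (mod 331)
179^55 ≡ 299 (mod 331)
179^66 ≡ 124 (mod 331)
179^110 ≡ 31 (mod 331)
179^165 ≡ 1 (mod 331) ✓
The smallest such exponent is 165, so the order of 179 is 165.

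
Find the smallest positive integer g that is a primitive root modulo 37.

φ(37) = 37 − 1 = 36 = 2^2 · 3^2.
Test candidates g = 2, 3, … against the prime factors q ∈ {2, 3} of φ(37): g is a generator iff g^(36/q) ≢ 1 for every such q.
g = 2: 2^18 ≡ 36; 2^12 ≡ 26 — none is 1, so 2 is a primitive root.
Hence the least primitive root of 37 is 2.

2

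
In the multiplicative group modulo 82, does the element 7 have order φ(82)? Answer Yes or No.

Yes

φ(82) = φ(2)·φ(41) = 1·40 = 40 = 2^3 · 5.
It suffices to check that the order of 7 is not a proper divisor of 40: compute 7^(40/q) for q ∈ {2, 5}.
7^20 ≡ 81 (mod 82)  [q = 2: ≢ 1 ✓]
7^8 ≡ 37 (mod 82)  [q = 5: ≢ 1 ✓]
None equal 1, so ord_82(7) = 40: 7 is a primitive root.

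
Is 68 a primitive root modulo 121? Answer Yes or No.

Yes

φ(121) = φ(11^2) = 11·(11−1) = 110 = 2 · 5 · 11.
An element g generates (Z/121Z)^× iff g^(110/q) ≢ 1 (mod 121) for each prime q ∈ {2, 5, 11}.
68^55 ≡ 120 (mod 121)  [q = 2: ≢ 1 ✓]
68^22 ≡ 81 (mod 121)  [q = 5: ≢ 1 ✓]
68^10 ≡ 23 (mod 121)  [q = 11: ≢ 1 ✓]
Every test exponent gives a nontrivial residue, hence 68 generates the full group.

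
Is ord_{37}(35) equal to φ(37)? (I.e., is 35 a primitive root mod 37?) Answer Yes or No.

φ(37) = 37 − 1 = 36 = 2^2 · 3^2.
35 is a primitive root mod 37 iff 35^(φ(37)/q) ≢ 1 for every prime q | φ(37), i.e. q ∈ {2, 3}.
35^18 ≡ 36 (mod 37)  [q = 2: ≢ 1 ✓]
35^12 ≡ 26 (mod 37)  [q = 3: ≢ 1 ✓]
None equal 1, so ord_37(35) = 36: 35 is a primitive root.

Yes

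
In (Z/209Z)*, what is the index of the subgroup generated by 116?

2

ord(116) | φ(209) = φ(11·19) = (11−1)·(19−1) = 10·18 = 180 = 2^2 · 3^2 · 5.
Divisors of 180: 1, 2, 3, 4, 5, 6, 9, 10, 12, 15, 18, 20, 30, 36, 45, 60, 90, 180.
Compute 116^d (mod 209) for the divisors d until we hit 1:
116^1 ≡ 116
116^2 ≡ 80
116^3 ≡ 84
116^4 ≡ 130
116^5 ≡ 32
116^6 ≡ 159
116^9 ≡ 189
116^10 ≡ 188
116^12 ≡ 201
116^15 ≡ 164
116^18 ≡ 191
116^20 ≡ 23
116^30 ≡ 144
116^36 ≡ 115
116^45 ≡ 208
116^60 ≡ 45
116^90 ≡ 1
Thus |⟨116⟩| = ord(116) = 90.
[(Z/209Z)^× : ⟨116⟩] = 180/90 = 2.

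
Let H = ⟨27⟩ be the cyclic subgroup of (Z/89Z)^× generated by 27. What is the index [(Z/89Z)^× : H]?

Since 27 ∈ (Z/89Z)^×, its order divides φ(89) = 89 − 1 = 88 = 2^3 · 11.
Divisors of 88: 1, 2, 4, 8, 11, 22, 44, 88.
Evaluate successive powers at the divisors of 88:
27^1 ≡ 27 (mod 89)
27^2 ≡ 17 (mod 89)
27^4 ≡ 22 (mod 89)
27^8 ≡ 39 (mod 89)
27^11 ≡ 12 (mod 89)
27^22 ≡ 55 (mod 89)
27^44 ≡ 88 (mod 89)
27^88 ≡ 1 (mod 89) ✓
Thus |⟨27⟩| = ord(27) = 88.
The index is φ(89) / ord(27) = 88 / 88 = 1.

1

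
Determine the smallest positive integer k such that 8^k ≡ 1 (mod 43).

The order of 8 must divide φ(43) = 43 − 1 = 42 = 2 · 3 · 7.
Divisors of 42: 1, 2, 3, 6, 7, 14, 21, 42.
Test each divisor d:
8^1 ≡ 8 (mod 43)
8^2 ≡ 21 (mod 43)
8^3 ≡ 39 (mod 43)
8^6 ≡ 16 (mod 43)
8^7 ≡ 42 (mod 43)
8^14 ≡ 1 (mod 43) ✓
The smallest such exponent is 14, so the order of 8 is 14.

14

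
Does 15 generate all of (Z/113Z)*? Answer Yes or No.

No

φ(113) = 113 − 1 = 112 = 2^4 · 7.
Test 15^(112/q) mod 113 for each prime factor q of 112:
15^56 ≡ 1 (mod 113)  [q = 2: ≡ 1 ✗]
15^16 ≡ 1 (mod 113)  [q = 7: ≡ 1 ✗]
15^56 ≡ 1 shows ord(15) | 56, strictly less than φ(113); not a primitive root.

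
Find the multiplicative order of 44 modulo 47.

The order of 44 must divide φ(47) = 47 − 1 = 46 = 2 · 23.
Divisors of 46: 1, 2, 23, 46.
Evaluate successive powers at the divisors of 46:
44^1 ≡ 44 (mod 47)
44^2 ≡ 9 (mod 47)
44^23 ≡ 46 (mod 47)
44^46 ≡ 1 (mod 47) ✓
The smallest such exponent is 46, so the order of 44 is 46.

46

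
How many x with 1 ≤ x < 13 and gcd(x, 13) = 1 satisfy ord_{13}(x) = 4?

2

φ(13) = 13 − 1 = 12 = 2^2 · 3.
Since (Z/13Z)^× is cyclic of order 12, the number of elements of order d is φ(d) when d | 12 and 0 otherwise.
4 = 2^2 divides 12, and φ(4) = 2.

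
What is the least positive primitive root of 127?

3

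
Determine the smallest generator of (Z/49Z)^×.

φ(49) = φ(7^2) = 7·(7−1) = 42 = 2 · 3 · 7.
Test candidates g = 2, 3, … against the prime factors q ∈ {2, 3, 7} of φ(49): g is a generator iff g^(42/q) ≢ 1 for every such q.
g = 2: 2^21 ≡ 1 — hits 1, so not a primitive root.
g = 3: 3^21 ≡ 48; 3^14 ≡ 30; 3^6 ≡ 43 — none is 1, so 3 is a primitive root.
Hence the least primitive root of 49 is 3.

3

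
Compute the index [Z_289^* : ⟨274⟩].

By Lagrange's theorem, ord_289(274) divides φ(289) = φ(17^2) = 17·(17−1) = 272 = 2^4 · 17.
Divisors of 272: 1, 2, 4, 8, 16, 17, 34, 68, 136, 272.
Evaluate successive powers at the divisors of 272:
274^1 ≡ 274 (mod 289)
274^2 ≡ 225 (mod 289)
274^4 ≡ 50 (mod 289)
274^8 ≡ 188 (mod 289)
274^16 ≡ 86 (mod 289)
274^17 ≡ 155 (mod 289)
274^34 ≡ 38 (mod 289)
274^68 ≡ 288 (mod 289)
274^136 ≡ 1 (mod 289) ✓
So ord_289(274) = 136, hence |⟨274⟩| = 136.
[(Z/289Z)^× : ⟨274⟩] = 272/136 = 2.

2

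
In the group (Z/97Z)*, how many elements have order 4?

φ(97) = 97 − 1 = 96 = 2^5 · 3.
Since (Z/97Z)^× is cyclic of order 96, the number of elements of order d is φ(d) when d | 96 and 0 otherwise.
4 = 2^2 divides 96, and φ(4) = 2.

2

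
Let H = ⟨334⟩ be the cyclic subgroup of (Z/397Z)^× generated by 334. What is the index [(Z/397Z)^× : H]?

99

Since 334 ∈ (Z/397Z)^×, its order divides φ(397) = 397 − 1 = 396 = 2^2 · 3^2 · 11.
Divisors of 396: 1, 2, 3, 4, 6, 9, 11, 12, 18, 22, 33, 36, 44, 66, 99, 132, 198, 396.
Check 334^d mod 397 for each divisor in increasing order:
334^1 ≡ 334 (mod 397)
334^2 ≡ 396 (mod 397)
334^3 ≡ 63 (mod 397)
334^4 ≡ 1 (mod 397) ✓
The order of 334 is 4, so the subgroup it generates has 4 elements.
[(Z/397Z)^× : ⟨334⟩] = 396/4 = 99.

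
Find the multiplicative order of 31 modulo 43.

Since 31 ∈ (Z/43Z)^×, its order divides φ(43) = 43 − 1 = 42 = 2 · 3 · 7.
Divisors of 42: 1, 2, 3, 6, 7, 14, 21, 42.
Evaluate successive powers at the divisors of 42:
31^1 ≡ 31 (mod 43)
31^2 ≡ 15 (mod 43)
31^3 ≡ 35 (mod 43)
31^6 ≡ 21 (mod 43)
31^7 ≡ 6 (mod 43)
31^14 ≡ 36 (mod 43)
31^21 ≡ 1 (mod 43) ✓
Hence ord(31) = 21.

21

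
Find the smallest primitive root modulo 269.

2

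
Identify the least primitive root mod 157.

5

φ(157) = 157 − 1 = 156 = 2^2 · 3 · 13.
g is a primitive root iff g^(156/q) ≢ 1 (mod 157) for each prime q ∈ {2, 3, 13}.
g = 2: 2^78 ≡ 156; 2^52 ≡ 1 — hits 1, so not a primitive root.
g = 3: 3^78 ≡ 1 — hits 1, so not a primitive root.
g = 4: 4^78 ≡ 1 — hits 1, so not a primitive root.
g = 5: 5^78 ≡ 156; 5^52 ≡ 12; 5^12 ≡ 130 — none is 1, so 5 is a primitive root.
So 5 is the smallest generator of (Z/157Z)^×.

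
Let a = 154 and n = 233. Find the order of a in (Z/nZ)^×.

232

The order of 154 must divide φ(233) = 233 − 1 = 232 = 2^3 · 29.
Divisors of 232: 1, 2, 4, 8, 29, 58, 116, 232.
Evaluate successive powers at the divisors of 232:
154^1 ≡ 154
154^2 ≡ 183
154^4 ≡ 170
154^8 ≡ 8
154^29 ≡ 136
154^58 ≡ 89
154^116 ≡ 232
154^232 ≡ 1
The smallest such exponent is 232, so the order of 154 is 232.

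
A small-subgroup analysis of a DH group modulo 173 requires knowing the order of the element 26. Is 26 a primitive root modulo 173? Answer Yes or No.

Yes

φ(173) = 173 − 1 = 172 = 2^2 · 43.
26 is a primitive root mod 173 iff 26^(φ(173)/q) ≢ 1 for every prime q | φ(173), i.e. q ∈ {2, 43}.
26^86 ≡ 172 (mod 173)  [q = 2: ≢ 1 ✓]
26^4 ≡ 83 (mod 173)  [q = 43: ≢ 1 ✓]
Every test exponent gives a nontrivial residue, hence 26 generates the full group.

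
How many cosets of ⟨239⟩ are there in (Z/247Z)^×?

ord(239) | φ(247) = φ(13·19) = (13−1)·(19−1) = 12·18 = 216 = 2^3 · 3^3.
Divisors of 216: 1, 2, 3, 4, 6, 8, 9, 12, 18, 24, 27, 36, 54, 72, 108, 216.
Compute 239^d (mod 247) for the divisors d until we hit 1:
239^1 ≡ 239 (mod 247)
239^2 ≡ 64 (mod 247)
239^3 ≡ 229 (mod 247)
239^4 ≡ 144 (mod 247)
239^6 ≡ 77 (mod 247)
239^8 ≡ 235 (mod 247)
239^9 ≡ 96 (mod 247)
239^12 ≡ 1 (mod 247) ✓
So ord_247(239) = 12, hence |⟨239⟩| = 12.
[(Z/247Z)^× : ⟨239⟩] = 216/12 = 18.

18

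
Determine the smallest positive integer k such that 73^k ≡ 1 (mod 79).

39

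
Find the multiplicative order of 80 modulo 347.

346

By Lagrange's theorem, ord_347(80) divides φ(347) = 347 − 1 = 346 = 2 · 173.
Divisors of 346: 1, 2, 173, 346.
Test each divisor d:
80^1 ≡ 80 (mod 347)
80^2 ≡ 154 (mod 347)
80^173 ≡ 346 (mod 347)
80^346 ≡ 1 (mod 347) ✓
Therefore the multiplicative order of 80 modulo 347 is 346.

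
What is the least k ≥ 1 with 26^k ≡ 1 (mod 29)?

The order of 26 must divide φ(29) = 29 − 1 = 28 = 2^2 · 7.
Divisors of 28: 1, 2, 4, 7, 14, 28.
Compute 26^d (mod 29) for the divisors d until we hit 1:
26^1 ≡ 26 (mod 29)
26^2 ≡ 9 (mod 29)
26^4 ≡ 23 (mod 29)
26^7 ≡ 17 (mod 29)
26^14 ≡ 28 (mod 29)
26^28 ≡ 1 (mod 29) ✓
The smallest such exponent is 28, so the order of 26 is 28.

28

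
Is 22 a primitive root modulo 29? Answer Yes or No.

No

φ(29) = 29 − 1 = 28 = 2^2 · 7.
It suffices to check that the order of 22 is not a proper divisor of 28: compute 22^(28/q) for q ∈ {2, 7}.
22^14 ≡ 1 (mod 29)  [q = 2: ≡ 1 ✗]
22^4 ≡ 23 (mod 29)  [q = 7: ≢ 1 ✓]
22^14 ≡ 1 shows ord(22) | 14, strictly less than φ(29); not a primitive root.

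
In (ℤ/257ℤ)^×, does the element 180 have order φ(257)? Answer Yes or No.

φ(257) = 257 − 1 = 256 = 2^8.
180 is a primitive root mod 257 iff 180^(φ(257)/q) ≢ 1 for every prime q | φ(257), i.e. q ∈ {2}.
180^128 ≡ 256 (mod 257)  [q = 2: ≢ 1 ✓]
Every test exponent gives a nontrivial residue, hence 180 generates the full group.

Yes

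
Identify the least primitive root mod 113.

3

φ(113) = 113 − 1 = 112 = 2^4 · 7.
Test candidates g = 2, 3, … against the prime factors q ∈ {2, 7} of φ(113): g is a generator iff g^(112/q) ≢ 1 for every such q.
g = 2: 2^56 ≡ 1 — hits 1, so not a primitive root.
g = 3: 3^56 ≡ 112; 3^16 ≡ 49 — none is 1, so 3 is a primitive root.
The smallest primitive root modulo 113 is 3.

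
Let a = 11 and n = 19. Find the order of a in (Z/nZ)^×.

Since 11 ∈ (Z/19Z)^×, its order divides φ(19) = 19 − 1 = 18 = 2 · 3^2.
Divisors of 18: 1, 2, 3, 6, 9, 18.
Evaluate successive powers at the divisors of 18:
11^1 ≡ 11 (mod 19)
11^2 ≡ 7 (mod 19)
11^3 ≡ 1 (mod 19) ✓
Therefore the multiplicative order of 11 modulo 19 is 3.

3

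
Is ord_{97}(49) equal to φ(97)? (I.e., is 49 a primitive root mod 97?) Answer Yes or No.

No

φ(97) = 97 − 1 = 96 = 2^5 · 3.
It suffices to check that the order of 49 is not a proper divisor of 96: compute 49^(96/q) for q ∈ {2, 3}.
49^48 ≡ 1 (mod 97)  [q = 2: ≡ 1 ✗]
49^32 ≡ 61 (mod 97)  [q = 3: ≢ 1 ✓]
The check at q = 2 fails, so 49 generates a proper subgroup.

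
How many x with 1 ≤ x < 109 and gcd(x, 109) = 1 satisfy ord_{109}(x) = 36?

φ(109) = 109 − 1 = 108 = 2^2 · 3^3.
In a cyclic group of order 108, there are φ(d) elements of order d for each divisor d of 108, and zero for non-divisors.
36 = 2^2 · 3^2 divides 108, and φ(36) = 12.

12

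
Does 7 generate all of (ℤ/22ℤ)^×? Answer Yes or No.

Yes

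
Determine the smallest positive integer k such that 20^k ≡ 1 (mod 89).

44

ord(20) | φ(89) = 89 − 1 = 88 = 2^3 · 11.
Divisors of 88: 1, 2, 4, 8, 11, 22, 44, 88.
Compute 20^d (mod 89) for the divisors d until we hit 1:
20^1 ≡ 20
20^2 ≡ 44
20^4 ≡ 67
20^8 ≡ 39
20^11 ≡ 55
20^22 ≡ 88
20^44 ≡ 1
The smallest such exponent is 44, so the order of 20 is 44.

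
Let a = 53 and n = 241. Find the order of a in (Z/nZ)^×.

Since 53 ∈ (Z/241Z)^×, its order divides φ(241) = 241 − 1 = 240 = 2^4 · 3 · 5.
Divisors of 240: 1, 2, 3, 4, 5, 6, 8, 10, 12, 15, 16, 20, 24, 30, 40, 48, 60, 80, 120, 240.
Test each divisor d:
53^1 ≡ 53 (mod 241)
53^2 ≡ 158 (mod 241)
53^3 ≡ 180 (mod 241)
53^4 ≡ 141 (mod 241)
53^5 ≡ 2 (mod 241)
53^6 ≡ 106 (mod 241)
53^8 ≡ 119 (mod 241)
53^10 ≡ 4 (mod 241)
53^12 ≡ 150 (mod 241)
53^15 ≡ 8 (mod 241)
53^16 ≡ 183 (mod 241)
53^20 ≡ 16 (mod 241)
53^24 ≡ 87 (mod 241)
53^30 ≡ 64 (mod 241)
53^40 ≡ 15 (mod 241)
53^48 ≡ 98 (mod 241)
53^60 ≡ 240 (mod 241)
53^80 ≡ 225 (mod 241)
53^120 ≡ 1 (mod 241) ✓
Hence ord(53) = 120.

120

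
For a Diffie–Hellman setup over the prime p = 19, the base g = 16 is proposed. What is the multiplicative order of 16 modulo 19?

The order of 16 must divide φ(19) = 19 − 1 = 18 = 2 · 3^2.
Divisors of 18: 1, 2, 3, 6, 9, 18.
Compute 16^d (mod 19) for the divisors d until we hit 1:
16^1 ≡ 16 (mod 19)
16^2 ≡ 9 (mod 19)
16^3 ≡ 11 (mod 19)
16^6 ≡ 7 (mod 19)
16^9 ≡ 1 (mod 19) ✓
The smallest such exponent is 9, so the order of 16 is 9.

9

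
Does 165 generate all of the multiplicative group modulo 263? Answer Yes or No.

φ(263) = 263 − 1 = 262 = 2 · 131.
165 is a primitive root mod 263 iff 165^(φ(263)/q) ≢ 1 for every prime q | φ(263), i.e. q ∈ {2, 131}.
165^131 ≡ 262 (mod 263)  [q = 2: ≢ 1 ✓]
165^2 ≡ 136 (mod 263)  [q = 131: ≢ 1 ✓]
Every test exponent gives a nontrivial residue, hence 165 generates the full group.

Yes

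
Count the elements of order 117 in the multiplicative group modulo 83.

0

φ(83) = 83 − 1 = 82 = 2 · 41.
In a cyclic group of order 82, there are φ(d) elements of order d for each divisor d of 82, and zero for non-divisors.
Here 82 is not a multiple of 117, so there are no elements of order 117.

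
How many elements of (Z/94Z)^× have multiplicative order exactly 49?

0

φ(94) = φ(2)·φ(47) = 1·46 = 46 = 2 · 23.
(Z/94Z)^× is cyclic (|G| = 46); a cyclic group of order m has exactly φ(d) elements of each order d | m, and none otherwise.
Since 49 ∤ 46, the count is 0.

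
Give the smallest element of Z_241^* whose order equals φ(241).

7

φ(241) = 241 − 1 = 240 = 2^4 · 3 · 5.
g is a primitive root iff g^(240/q) ≢ 1 (mod 241) for each prime q ∈ {2, 3, 5}.
g = 2: 2^120 ≡ 1 — hits 1, so not a primitive root.
g = 3: 3^120 ≡ 1 — hits 1, so not a primitive root.
g = 4: 4^120 ≡ 1 — hits 1, so not a primitive root.
g = 5: 5^120 ≡ 1 — hits 1, so not a primitive root.
g = 6: 6^120 ≡ 1 — hits 1, so not a primitive root.
g = 7: 7^120 ≡ 240; 7^80 ≡ 15; 7^48 ≡ 91 — none is 1, so 7 is a primitive root.
So 7 is the smallest generator of (Z/241Z)^×.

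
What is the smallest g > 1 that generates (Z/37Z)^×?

φ(37) = 37 − 1 = 36 = 2^2 · 3^2.
g is a primitive root iff g^(36/q) ≢ 1 (mod 37) for each prime q ∈ {2, 3}.
g = 2: 2^18 ≡ 36; 2^12 ≡ 26 — none is 1, so 2 is a primitive root.
Hence the least primitive root of 37 is 2.

2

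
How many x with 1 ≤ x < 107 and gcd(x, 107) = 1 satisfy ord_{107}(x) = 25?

0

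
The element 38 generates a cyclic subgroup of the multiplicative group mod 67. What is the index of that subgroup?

11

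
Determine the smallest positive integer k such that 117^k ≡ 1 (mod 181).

15

By Lagrange's theorem, ord_181(117) divides φ(181) = 181 − 1 = 180 = 2^2 · 3^2 · 5.
Divisors of 180: 1, 2, 3, 4, 5, 6, 9, 10, 12, 15, 18, 20, 30, 36, 45, 60, 90, 180.
Check 117^d mod 181 for each divisor in increasing order:
117^1 ≡ 117
117^2 ≡ 114
117^3 ≡ 125
117^4 ≡ 145
117^5 ≡ 132
117^6 ≡ 59
117^9 ≡ 135
117^10 ≡ 48
117^12 ≡ 42
117^15 ≡ 1
Hence ord(117) = 15.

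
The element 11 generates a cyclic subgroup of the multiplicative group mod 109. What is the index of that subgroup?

1

ord(11) | φ(109) = 109 − 1 = 108 = 2^2 · 3^3.
Divisors of 108: 1, 2, 3, 4, 6, 9, 12, 18, 27, 36, 54, 108.
Test each divisor d:
11^1 ≡ 11 (mod 109)
11^2 ≡ 12 (mod 109)
11^3 ≡ 23 (mod 109)
11^4 ≡ 35 (mod 109)
11^6 ≡ 93 (mod 109)
11^9 ≡ 68 (mod 109)
11^12 ≡ 38 (mod 109)
11^18 ≡ 46 (mod 109)
11^27 ≡ 76 (mod 109)
11^36 ≡ 45 (mod 109)
11^54 ≡ 108 (mod 109)
11^108 ≡ 1 (mod 109) ✓
So ord_109(11) = 108, hence |⟨11⟩| = 108.
Index = |(Z/109Z)^×| / |⟨11⟩| = 108 / 108 = 1.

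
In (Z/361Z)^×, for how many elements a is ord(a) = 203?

0

φ(361) = φ(19^2) = 19·(19−1) = 342 = 2 · 3^2 · 19.
In a cyclic group of order 342, there are φ(d) elements of order d for each divisor d of 342, and zero for non-divisors.
Here 342 is not a multiple of 203, so there are no elements of order 203.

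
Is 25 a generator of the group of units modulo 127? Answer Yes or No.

No

φ(127) = 127 − 1 = 126 = 2 · 3^2 · 7.
An element g generates (Z/127Z)^× iff g^(126/q) ≢ 1 (mod 127) for each prime q ∈ {2, 3, 7}.
25^63 ≡ 1 (mod 127)  [q = 2: ≡ 1 ✗]
25^42 ≡ 1 (mod 127)  [q = 3: ≡ 1 ✗]
25^18 ≡ 32 (mod 127)  [q = 7: ≢ 1 ✓]
Since 25^63 ≡ 1, the order of 25 divides 63 < 126, so 25 is not a primitive root.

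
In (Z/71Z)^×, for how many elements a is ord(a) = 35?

24

φ(71) = 71 − 1 = 70 = 2 · 5 · 7.
(Z/71Z)^× is cyclic (|G| = 70); a cyclic group of order m has exactly φ(d) elements of each order d | m, and none otherwise.
35 = 5 · 7 divides 70, and φ(35) = 24.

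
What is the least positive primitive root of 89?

3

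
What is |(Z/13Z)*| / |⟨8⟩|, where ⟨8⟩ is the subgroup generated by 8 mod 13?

3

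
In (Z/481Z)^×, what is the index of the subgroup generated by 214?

36

The order of 214 must divide φ(481) = φ(13·37) = (13−1)·(37−1) = 12·36 = 432 = 2^4 · 3^3.
Divisors of 432: 1, 2, 3, 4, 6, 8, 9, 12, 16, 18, 24, 27, 36, 48, 54, 72, 108, 144, 216, 432.
Test each divisor d:
214^1 ≡ 214
214^2 ≡ 101
214^3 ≡ 450
214^4 ≡ 100
214^6 ≡ 480
214^8 ≡ 380
214^9 ≡ 31
214^12 ≡ 1
So ord_481(214) = 12, hence |⟨214⟩| = 12.
Index = |(Z/481Z)^×| / |⟨214⟩| = 432 / 12 = 36.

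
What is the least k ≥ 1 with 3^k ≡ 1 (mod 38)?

18

The order of 3 must divide φ(38) = φ(2)·φ(19) = 1·18 = 18 = 2 · 3^2.
Divisors of 18: 1, 2, 3, 6, 9, 18.
Test each divisor d:
3^1 ≡ 3 (mod 38)
3^2 ≡ 9 (mod 38)
3^3 ≡ 27 (mod 38)
3^6 ≡ 7 (mod 38)
3^9 ≡ 37 (mod 38)
3^18 ≡ 1 (mod 38) ✓
Therefore the multiplicative order of 3 modulo 38 is 18.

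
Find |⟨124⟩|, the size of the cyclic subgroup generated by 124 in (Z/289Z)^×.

Since 124 ∈ (Z/289Z)^×, its order divides φ(289) = φ(17^2) = 17·(17−1) = 272 = 2^4 · 17.
Divisors of 272: 1, 2, 4, 8, 16, 17, 34, 68, 136, 272.
Test each divisor d:
124^1 ≡ 124
124^2 ≡ 59
124^4 ≡ 13
124^8 ≡ 169
124^16 ≡ 239
124^17 ≡ 158
124^34 ≡ 110
124^68 ≡ 251
124^136 ≡ 288
124^272 ≡ 1
Hence ord(124) = 272.

272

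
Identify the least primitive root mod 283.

3

φ(283) = 283 − 1 = 282 = 2 · 3 · 47.
Test candidates g = 2, 3, … against the prime factors q ∈ {2, 3, 47} of φ(283): g is a generator iff g^(282/q) ≢ 1 for every such q.
g = 2: 2^141 ≡ 282; 2^94 ≡ 1 — hits 1, so not a primitive root.
g = 3: 3^141 ≡ 282; 3^94 ≡ 238; 3^6 ≡ 163 — none is 1, so 3 is a primitive root.
So 3 is the smallest generator of (Z/283Z)^×.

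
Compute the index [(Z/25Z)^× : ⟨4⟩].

2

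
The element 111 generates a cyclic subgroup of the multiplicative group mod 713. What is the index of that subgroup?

2

ord(111) | φ(713) = φ(23·31) = (23−1)·(31−1) = 22·30 = 660 = 2^2 · 3 · 5 · 11.
Divisors of 660: 1, 2, 3, 4, 5, 6, 10, 11, 12, 15, 20, 22, 30, 33, 44, 55, 60, 66, 110, 132, 165, 220, 330, 660.
Compute 111^d (mod 713) for the divisors d until we hit 1:
111^1 ≡ 111 (mod 713)
111^2 ≡ 200 (mod 713)
111^3 ≡ 97 (mod 713)
111^4 ≡ 72 (mod 713)
111^5 ≡ 149 (mod 713)
111^6 ≡ 140 (mod 713)
111^10 ≡ 98 (mod 713)
111^11 ≡ 183 (mod 713)
111^12 ≡ 349 (mod 713)
111^15 ≡ 342 (mod 713)
111^20 ≡ 335 (mod 713)
111^22 ≡ 691 (mod 713)
111^30 ≡ 32 (mod 713)
111^33 ≡ 252 (mod 713)
111^44 ≡ 484 (mod 713)
111^55 ≡ 160 (mod 713)
111^60 ≡ 311 (mod 713)
111^66 ≡ 47 (mod 713)
111^110 ≡ 645 (mod 713)
111^132 ≡ 70 (mod 713)
111^165 ≡ 528 (mod 713)
111^220 ≡ 346 (mod 713)
111^330 ≡ 1 (mod 713) ✓
Thus |⟨111⟩| = ord(111) = 330.
Index = |(Z/713Z)^×| / |⟨111⟩| = 660 / 330 = 2.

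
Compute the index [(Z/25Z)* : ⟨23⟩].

Since 23 ∈ (Z/25Z)^×, its order divides φ(25) = φ(5^2) = 5·(5−1) = 20 = 2^2 · 5.
Divisors of 20: 1, 2, 4, 5, 10, 20.
Test each divisor d:
23^1 ≡ 23 (mod 25)
23^2 ≡ 4 (mod 25)
23^4 ≡ 16 (mod 25)
23^5 ≡ 18 (mod 25)
23^10 ≡ 24 (mod 25)
23^20 ≡ 1 (mod 25) ✓
The order of 23 is 20, so the subgroup it generates has 20 elements.
Index = |(Z/25Z)^×| / |⟨23⟩| = 20 / 20 = 1.

1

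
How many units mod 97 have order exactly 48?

φ(97) = 97 − 1 = 96 = 2^5 · 3.
In a cyclic group of order 96, there are φ(d) elements of order d for each divisor d of 96, and zero for non-divisors.
48 = 2^4 · 3 divides 96, and φ(48) = 16.

16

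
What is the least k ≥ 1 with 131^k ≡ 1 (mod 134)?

11

ord(131) | φ(134) = φ(2)·φ(67) = 1·66 = 66 = 2 · 3 · 11.
Divisors of 66: 1, 2, 3, 6, 11, 22, 33, 66.
Check 131^d mod 134 for each divisor in increasing order:
131^1 ≡ 131
131^2 ≡ 9
131^3 ≡ 107
131^6 ≡ 59
131^11 ≡ 1
The smallest such exponent is 11, so the order of 131 is 11.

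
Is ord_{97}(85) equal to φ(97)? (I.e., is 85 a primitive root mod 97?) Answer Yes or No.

No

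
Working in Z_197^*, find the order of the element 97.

98

Since 97 ∈ (Z/197Z)^×, its order divides φ(197) = 197 − 1 = 196 = 2^2 · 7^2.
Divisors of 196: 1, 2, 4, 7, 14, 28, 49, 98, 196.
Evaluate successive powers at the divisors of 196:
97^1 ≡ 97 (mod 197)
97^2 ≡ 150 (mod 197)
97^4 ≡ 42 (mod 197)
97^7 ≡ 6 (mod 197)
97^14 ≡ 36 (mod 197)
97^28 ≡ 114 (mod 197)
97^49 ≡ 196 (mod 197)
97^98 ≡ 1 (mod 197) ✓
So ord_197(97) = 98.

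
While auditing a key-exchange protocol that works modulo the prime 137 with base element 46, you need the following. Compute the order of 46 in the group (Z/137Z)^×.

136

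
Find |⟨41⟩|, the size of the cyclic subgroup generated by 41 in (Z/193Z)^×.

192

Since 41 ∈ (Z/193Z)^×, its order divides φ(193) = 193 − 1 = 192 = 2^6 · 3.
Divisors of 192: 1, 2, 3, 4, 6, 8, 12, 16, 24, 32, 48, 64, 96, 192.
Check 41^d mod 193 for each divisor in increasing order:
41^1 ≡ 41 (mod 193)
41^2 ≡ 137 (mod 193)
41^3 ≡ 20 (mod 193)
41^4 ≡ 48 (mod 193)
41^6 ≡ 14 (mod 193)
41^8 ≡ 181 (mod 193)
41^12 ≡ 3 (mod 193)
41^16 ≡ 144 (mod 193)
41^24 ≡ 9 (mod 193)
41^32 ≡ 85 (mod 193)
41^48 ≡ 81 (mod 193)
41^64 ≡ 84 (mod 193)
41^96 ≡ 192 (mod 193)
41^192 ≡ 1 (mod 193) ✓
The smallest such exponent is 192, so the order of 41 is 192.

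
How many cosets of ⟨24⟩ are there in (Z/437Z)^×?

Since 24 ∈ (Z/437Z)^×, its order divides φ(437) = φ(19·23) = (19−1)·(23−1) = 18·22 = 396 = 2^2 · 3^2 · 11.
Divisors of 396: 1, 2, 3, 4, 6, 9, 11, 12, 18, 22, 33, 36, 44, 66, 99, 132, 198, 396.
Compute 24^d (mod 437) for the divisors d until we hit 1:
24^1 ≡ 24 (mod 437)
24^2 ≡ 139 (mod 437)
24^3 ≡ 277 (mod 437)
24^4 ≡ 93 (mod 437)
24^6 ≡ 254 (mod 437)
24^9 ≡ 1 (mod 437) ✓
The order of 24 is 9, so the subgroup it generates has 9 elements.
[(Z/437Z)^× : ⟨24⟩] = 396/9 = 44.

44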